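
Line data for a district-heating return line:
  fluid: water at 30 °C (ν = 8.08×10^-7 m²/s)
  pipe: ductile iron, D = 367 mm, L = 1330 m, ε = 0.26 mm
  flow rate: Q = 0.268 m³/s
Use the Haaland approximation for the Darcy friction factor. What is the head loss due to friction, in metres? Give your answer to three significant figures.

V = 4Q/(πD²) = 4·0.268/(π·0.367²) = 2.533 m/s
Re = VD/ν = 2.533·0.367/8.08×10^-7 = 1.15×10^6 → turbulent
ε/D = 0.26/367 = 7.08×10^-4
Haaland: f = 0.01842
h_f = f(L/D)V²/(2g) = 0.01842·(1330/0.367)·2.533²/(2·9.81) = 21.84 m

h_f ≈ 21.8 m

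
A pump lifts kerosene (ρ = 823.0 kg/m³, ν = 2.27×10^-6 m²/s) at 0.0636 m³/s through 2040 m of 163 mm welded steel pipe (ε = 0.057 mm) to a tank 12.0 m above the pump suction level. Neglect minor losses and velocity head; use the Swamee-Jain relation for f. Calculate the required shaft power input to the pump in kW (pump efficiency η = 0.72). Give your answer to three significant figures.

V = 4Q/(πD²) = 3.048 m/s; Re = 2.19×10^5; ε/D = 3.50×10^-4; f = 0.01792
h_f = f(L/D)V²/2g = 106.2 m
Total head H = z + h_f = 12.0 + 106.2 = 118.2 m
P_hyd = ρgQH = 823.0·9.81·0.0636·118.2 = 60.70 kW
P_shaft = P_hyd/η = 60.70/0.72 = 84.30 kW

P_shaft ≈ 84.3 kW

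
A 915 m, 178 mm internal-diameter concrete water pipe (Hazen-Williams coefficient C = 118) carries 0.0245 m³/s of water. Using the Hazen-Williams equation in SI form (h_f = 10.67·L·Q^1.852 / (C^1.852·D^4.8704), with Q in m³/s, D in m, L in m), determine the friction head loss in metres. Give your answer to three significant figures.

h_f = 10.67·915·0.0245^1.852 / (118^1.852·0.178^4.8704) = 6.606 m

h_f ≈ 6.61 m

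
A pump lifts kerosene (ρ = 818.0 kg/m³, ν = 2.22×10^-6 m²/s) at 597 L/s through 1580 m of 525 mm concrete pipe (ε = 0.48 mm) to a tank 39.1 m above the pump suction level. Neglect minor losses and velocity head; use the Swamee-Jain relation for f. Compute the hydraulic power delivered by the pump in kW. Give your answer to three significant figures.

V = 4Q/(πD²) = 2.758 m/s; Re = 6.52×10^5; ε/D = 9.14×10^-4; f = 0.01982
h_f = f(L/D)V²/2g = 23.12 m
Total head H = z + h_f = 39.1 + 23.12 = 62.22 m
P_hyd = ρgQH = 818.0·9.81·0.597·62.22 = 298.1 kW

P_hyd ≈ 298 kW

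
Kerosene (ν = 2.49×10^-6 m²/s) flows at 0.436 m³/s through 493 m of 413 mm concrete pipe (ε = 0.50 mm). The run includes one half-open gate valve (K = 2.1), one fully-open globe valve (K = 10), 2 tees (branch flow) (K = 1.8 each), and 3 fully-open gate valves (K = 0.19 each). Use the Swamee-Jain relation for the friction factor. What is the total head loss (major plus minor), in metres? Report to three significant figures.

H_L ≈ 22.4 m

V = 4Q/(πD²) = 3.255 m/s; V²/2g = 0.5399 m
Re = 5.40×10^5, ε/D = 0.00121 → f = 0.02118 (Swamee-Jain)
Major: h_f = f(L/D)·V²/2g = 0.02118·1194·0.5399 = 13.65 m
Minor: ΣK = 16.3; h_m = ΣK·V²/2g = 8.784 m
Total H_L = 13.65 + 8.784 = 22.44 m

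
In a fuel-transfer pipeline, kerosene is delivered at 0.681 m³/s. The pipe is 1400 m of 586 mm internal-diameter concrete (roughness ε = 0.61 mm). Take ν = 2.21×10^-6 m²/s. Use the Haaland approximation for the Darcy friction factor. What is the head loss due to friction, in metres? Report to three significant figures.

V = 4Q/(πD²) = 4·0.681/(π·0.586²) = 2.525 m/s
Re = VD/ν = 2.525·0.586/2.21×10^-6 = 6.70×10^5 → turbulent
ε/D = 0.61/586 = 0.00104
Haaland: f = 0.02025
h_f = f(L/D)V²/(2g) = 0.02025·(1400/0.586)·2.525²/(2·9.81) = 15.72 m

h_f ≈ 15.7 m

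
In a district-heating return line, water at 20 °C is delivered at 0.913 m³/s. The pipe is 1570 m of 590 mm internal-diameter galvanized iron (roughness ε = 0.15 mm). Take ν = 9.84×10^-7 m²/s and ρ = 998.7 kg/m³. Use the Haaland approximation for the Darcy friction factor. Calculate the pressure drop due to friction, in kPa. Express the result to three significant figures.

V = 4Q/(πD²) = 4·0.913/(π·0.590²) = 3.339 m/s
Re = VD/ν = 3.339·0.590/9.84×10^-7 = 2.00×10^6 → turbulent
ε/D = 0.15/590 = 2.54×10^-4
Haaland: f = 0.01483
h_f = f(L/D)V²/(2g) = 0.01483·(1570/0.590)·3.339²/(2·9.81) = 22.43 m
Δp = ρg·h_f = 998.7·9.81·22.43 = 219.7 kPa

Δp ≈ 220 kPa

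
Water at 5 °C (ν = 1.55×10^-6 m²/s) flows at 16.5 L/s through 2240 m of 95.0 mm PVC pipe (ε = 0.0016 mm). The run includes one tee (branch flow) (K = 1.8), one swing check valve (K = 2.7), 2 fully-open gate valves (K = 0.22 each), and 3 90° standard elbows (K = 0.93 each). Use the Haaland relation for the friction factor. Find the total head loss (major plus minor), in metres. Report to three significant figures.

V = 4Q/(πD²) = 2.328 m/s; V²/2g = 0.2762 m
Re = 1.43×10^5, ε/D = 1.68×10^-5 → f = 0.01665 (Haaland)
Major: h_f = f(L/D)·V²/2g = 0.01665·23579·0.2762 = 108.4 m
Minor: ΣK = 7.73; h_m = ΣK·V²/2g = 2.135 m
Total H_L = 108.4 + 2.135 = 110.6 m

H_L ≈ 111 m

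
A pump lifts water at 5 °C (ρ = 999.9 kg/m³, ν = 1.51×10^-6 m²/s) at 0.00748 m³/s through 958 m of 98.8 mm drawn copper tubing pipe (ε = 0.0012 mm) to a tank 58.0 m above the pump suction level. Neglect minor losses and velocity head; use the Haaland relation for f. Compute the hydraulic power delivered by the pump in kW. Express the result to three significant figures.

P_hyd ≈ 4.93 kW

V = 4Q/(πD²) = 0.9757 m/s; Re = 6.38×10^4; ε/D = 1.21×10^-5; f = 0.01965
h_f = f(L/D)V²/2g = 9.245 m
Total head H = z + h_f = 58.0 + 9.245 = 67.25 m
P_hyd = ρgQH = 999.9·9.81·0.00748·67.25 = 4.934 kW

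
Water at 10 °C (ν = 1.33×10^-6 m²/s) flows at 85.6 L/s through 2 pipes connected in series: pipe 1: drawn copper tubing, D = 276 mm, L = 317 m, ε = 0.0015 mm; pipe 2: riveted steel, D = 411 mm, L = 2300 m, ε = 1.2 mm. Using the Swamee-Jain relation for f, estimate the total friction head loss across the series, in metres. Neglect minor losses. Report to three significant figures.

H ≈ 4.92 m

Pipe 1: V = 1.431 m/s, Re = 2.97×10^5, ε/D = 5.43×10^-6, f = 0.01447, h_1 = f(L/D)V²/2g = 1.733 m
Pipe 2: V = 0.6452 m/s, Re = 1.99×10^5, ε/D = 0.00292, f = 0.02683, h_2 = f(L/D)V²/2g = 3.186 m
Series → Q common, losses add: H = Σh = 4.920 m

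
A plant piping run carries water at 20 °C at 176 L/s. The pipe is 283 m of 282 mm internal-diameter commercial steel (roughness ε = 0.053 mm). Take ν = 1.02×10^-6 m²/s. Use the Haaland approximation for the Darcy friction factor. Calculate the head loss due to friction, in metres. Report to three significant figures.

V = 4Q/(πD²) = 4·0.176/(π·0.282²) = 2.818 m/s
Re = VD/ν = 2.818·0.282/1.02×10^-6 = 7.79×10^5 → turbulent
ε/D = 0.053/282 = 1.88×10^-4
Haaland: f = 0.01468
h_f = f(L/D)V²/(2g) = 0.01468·(283/0.282)·2.818²/(2·9.81) = 5.962 m

h_f ≈ 5.96 m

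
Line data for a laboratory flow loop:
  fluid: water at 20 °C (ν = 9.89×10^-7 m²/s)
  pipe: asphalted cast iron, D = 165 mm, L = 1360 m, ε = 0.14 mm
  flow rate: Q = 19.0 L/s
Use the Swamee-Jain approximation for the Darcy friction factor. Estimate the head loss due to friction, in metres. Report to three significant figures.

V = 4Q/(πD²) = 4·0.0190/(π·0.165²) = 0.8886 m/s
Re = VD/ν = 0.8886·0.165/9.89×10^-7 = 1.48×10^5 → turbulent
ε/D = 0.14/165 = 8.48×10^-4
Swamee-Jain: f = 0.02103
h_f = f(L/D)V²/(2g) = 0.02103·(1360/0.165)·0.8886²/(2·9.81) = 6.976 m

h_f ≈ 6.98 m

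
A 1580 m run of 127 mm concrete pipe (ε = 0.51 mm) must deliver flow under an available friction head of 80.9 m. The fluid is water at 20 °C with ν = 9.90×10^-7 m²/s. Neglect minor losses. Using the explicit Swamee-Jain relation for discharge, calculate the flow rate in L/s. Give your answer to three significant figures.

Swamee-Jain (Type II): Q = -0.965·√(gD⁵h_f/L)·ln[ε/(3.7D) + √(3.17ν²L/(gD³h_f))]
√(gD⁵h_f/L) = √(9.81·0.127⁵·80.9/1580) = 0.004074
ε/(3.7D) = 0.00109; √(3.17ν²L/(gD³h_f)) = 5.50×10^-5
Q = -0.965·0.004074·ln(0.001140) = 0.02664 m³/s
Check: V = 2.10 m/s, Re = 2.70×10^5, f = 0.02901, h_f = 81.3 m ≈ 80.9 m ✓

Q ≈ 26.6 L/s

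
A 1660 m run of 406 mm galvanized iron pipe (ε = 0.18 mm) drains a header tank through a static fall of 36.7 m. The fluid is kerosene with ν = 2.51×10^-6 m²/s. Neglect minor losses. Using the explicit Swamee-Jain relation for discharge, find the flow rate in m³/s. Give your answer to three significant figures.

Swamee-Jain (Type II): Q = -0.965·√(gD⁵h_f/L)·ln[ε/(3.7D) + √(3.17ν²L/(gD³h_f))]
√(gD⁵h_f/L) = √(9.81·0.406⁵·36.7/1660) = 0.04891
ε/(3.7D) = 1.20×10^-4; √(3.17ν²L/(gD³h_f)) = 3.71×10^-5
Q = -0.965·0.04891·ln(1.569×10^-4) = 0.4135 m³/s
Check: V = 3.19 m/s, Re = 5.17×10^5, f = 0.01738, h_f = 36.9 m ≈ 36.7 m ✓

Q ≈ 0.413 m³/s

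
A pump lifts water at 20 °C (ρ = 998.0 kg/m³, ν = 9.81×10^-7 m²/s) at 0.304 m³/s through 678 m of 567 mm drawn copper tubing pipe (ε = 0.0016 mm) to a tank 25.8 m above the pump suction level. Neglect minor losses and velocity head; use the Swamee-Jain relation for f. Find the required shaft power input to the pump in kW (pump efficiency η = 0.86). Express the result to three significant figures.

V = 4Q/(πD²) = 1.204 m/s; Re = 6.96×10^5; ε/D = 2.82×10^-6; f = 0.01241
h_f = f(L/D)V²/2g = 1.096 m
Total head H = z + h_f = 25.8 + 1.096 = 26.90 m
P_hyd = ρgQH = 998.0·9.81·0.304·26.90 = 80.05 kW
P_shaft = P_hyd/η = 80.05/0.86 = 93.08 kW

P_shaft ≈ 93.1 kW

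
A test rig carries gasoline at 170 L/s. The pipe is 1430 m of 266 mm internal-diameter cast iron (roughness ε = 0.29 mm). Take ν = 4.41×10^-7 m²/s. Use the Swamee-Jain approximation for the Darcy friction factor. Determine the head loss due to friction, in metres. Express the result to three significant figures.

V = 4Q/(πD²) = 4·0.170/(π·0.266²) = 3.059 m/s
Re = VD/ν = 3.059·0.266/4.41×10^-7 = 1.85×10^6 → turbulent
ε/D = 0.29/266 = 0.00109
Swamee-Jain: f = 0.02027
h_f = f(L/D)V²/(2g) = 0.02027·(1430/0.266)·3.059²/(2·9.81) = 51.98 m

h_f ≈ 52.0 m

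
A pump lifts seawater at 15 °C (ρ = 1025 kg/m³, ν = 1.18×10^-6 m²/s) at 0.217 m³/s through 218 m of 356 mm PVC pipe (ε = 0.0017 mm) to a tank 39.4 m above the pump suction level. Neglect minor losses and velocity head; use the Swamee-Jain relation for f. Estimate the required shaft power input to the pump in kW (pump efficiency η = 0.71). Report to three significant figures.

V = 4Q/(πD²) = 2.180 m/s; Re = 6.58×10^5; ε/D = 4.78×10^-6; f = 0.01256
h_f = f(L/D)V²/2g = 1.864 m
Total head H = z + h_f = 39.4 + 1.864 = 41.26 m
P_hyd = ρgQH = 1025·9.81·0.217·41.26 = 90.04 kW
P_shaft = P_hyd/η = 90.04/0.71 = 126.8 kW

P_shaft ≈ 127 kW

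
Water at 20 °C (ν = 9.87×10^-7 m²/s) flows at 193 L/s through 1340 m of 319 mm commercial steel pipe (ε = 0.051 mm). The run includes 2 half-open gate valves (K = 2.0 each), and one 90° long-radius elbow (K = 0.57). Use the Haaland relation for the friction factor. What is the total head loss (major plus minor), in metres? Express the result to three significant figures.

V = 4Q/(πD²) = 2.415 m/s; V²/2g = 0.2972 m
Re = 7.80×10^5, ε/D = 1.60×10^-4 → f = 0.01436 (Haaland)
Major: h_f = f(L/D)·V²/2g = 0.01436·4201·0.2972 = 17.93 m
Minor: ΣK = 4.57; h_m = ΣK·V²/2g = 1.358 m
Total H_L = 17.93 + 1.358 = 19.29 m

H_L ≈ 19.3 m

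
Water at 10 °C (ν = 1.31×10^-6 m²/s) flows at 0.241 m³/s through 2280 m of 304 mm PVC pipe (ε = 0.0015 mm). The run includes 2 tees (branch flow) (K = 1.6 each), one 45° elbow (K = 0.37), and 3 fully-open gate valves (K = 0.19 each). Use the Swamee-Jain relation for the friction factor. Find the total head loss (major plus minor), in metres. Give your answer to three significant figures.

H_L ≈ 53.9 m

V = 4Q/(πD²) = 3.320 m/s; V²/2g = 0.5619 m
Re = 7.71×10^5, ε/D = 4.93×10^-6 → f = 0.01224 (Swamee-Jain)
Major: h_f = f(L/D)·V²/2g = 0.01224·7500·0.5619 = 51.58 m
Minor: ΣK = 4.14; h_m = ΣK·V²/2g = 2.326 m
Total H_L = 51.58 + 2.326 = 53.90 m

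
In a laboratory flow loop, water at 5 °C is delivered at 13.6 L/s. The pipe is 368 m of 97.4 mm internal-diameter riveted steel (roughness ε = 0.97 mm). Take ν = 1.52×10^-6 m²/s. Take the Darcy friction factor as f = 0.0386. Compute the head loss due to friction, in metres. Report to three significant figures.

V = 4Q/(πD²) = 4·0.0136/(π·0.0974²) = 1.825 m/s
h_f = f(L/D)V²/(2g) = 0.03860·(368/0.0974)·1.825²/(2·9.81) = 24.77 m

h_f ≈ 24.8 m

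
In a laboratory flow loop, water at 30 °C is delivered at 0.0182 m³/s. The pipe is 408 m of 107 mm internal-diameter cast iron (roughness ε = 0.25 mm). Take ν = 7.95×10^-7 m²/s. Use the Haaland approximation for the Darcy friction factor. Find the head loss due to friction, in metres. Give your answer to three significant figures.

h_f ≈ 19.9 m

V = 4Q/(πD²) = 4·0.0182/(π·0.107²) = 2.024 m/s
Re = VD/ν = 2.024·0.107/7.95×10^-7 = 2.72×10^5 → turbulent
ε/D = 0.25/107 = 0.00234
Haaland: f = 0.02499
h_f = f(L/D)V²/(2g) = 0.02499·(408/0.107)·2.024²/(2·9.81) = 19.90 m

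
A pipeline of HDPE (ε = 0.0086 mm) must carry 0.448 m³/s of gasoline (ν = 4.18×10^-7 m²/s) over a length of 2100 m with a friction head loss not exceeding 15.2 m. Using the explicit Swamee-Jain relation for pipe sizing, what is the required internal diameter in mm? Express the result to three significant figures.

Swamee-Jain (Type III): D = 0.66·[ε^1.25·(LQ²/(gh_f))^4.75 + ν·Q^9.4·(L/(gh_f))^5.2]^0.04
LQ²/(gh_f) = 2.827; L/(gh_f) = 14.08
Term 1 = ε^1.25·(…)^4.75 = 6.48×10^-5; Term 2 = ν·Q^9.4·(…)^5.2 = 2.07×10^-4
D = 0.66·(6.48×10^-5 + 2.07×10^-4)^0.04 = 0.4753 m = 475 mm
Check: V = 2.53 m/s, Re = 2.87×10^6, f = 0.01057, h_f = 15.2 m ≈ 15.2 m ✓

D ≈ 475 mm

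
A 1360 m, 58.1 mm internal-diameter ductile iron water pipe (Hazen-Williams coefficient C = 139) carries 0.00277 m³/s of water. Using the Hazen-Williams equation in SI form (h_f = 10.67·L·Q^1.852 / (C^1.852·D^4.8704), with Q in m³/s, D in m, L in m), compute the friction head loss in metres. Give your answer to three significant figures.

h_f = 10.67·1360·0.00277^1.852 / (139^1.852·0.0581^4.8704) = 29.87 m

h_f ≈ 29.9 m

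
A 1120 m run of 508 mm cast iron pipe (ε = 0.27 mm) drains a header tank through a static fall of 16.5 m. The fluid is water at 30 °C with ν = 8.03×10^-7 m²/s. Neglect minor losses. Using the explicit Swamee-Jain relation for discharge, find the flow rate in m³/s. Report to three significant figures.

Q ≈ 0.592 m³/s

Swamee-Jain (Type II): Q = -0.965·√(gD⁵h_f/L)·ln[ε/(3.7D) + √(3.17ν²L/(gD³h_f))]
√(gD⁵h_f/L) = √(9.81·0.508⁵·16.5/1120) = 0.06992
ε/(3.7D) = 1.44×10^-4; √(3.17ν²L/(gD³h_f)) = 1.04×10^-5
Q = -0.965·0.06992·ln(1.540×10^-4) = 0.5923 m³/s
Check: V = 2.92 m/s, Re = 1.85×10^6, f = 0.01727, h_f = 16.6 m ≈ 16.5 m ✓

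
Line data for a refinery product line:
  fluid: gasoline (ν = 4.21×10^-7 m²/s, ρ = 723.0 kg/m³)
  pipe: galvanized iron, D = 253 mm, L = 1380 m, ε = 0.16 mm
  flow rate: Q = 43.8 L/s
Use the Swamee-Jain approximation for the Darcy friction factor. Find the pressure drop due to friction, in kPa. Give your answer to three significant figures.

V = 4Q/(πD²) = 4·0.0438/(π·0.253²) = 0.8713 m/s
Re = VD/ν = 0.8713·0.253/4.21×10^-7 = 5.24×10^5 → turbulent
ε/D = 0.16/253 = 6.32×10^-4
Swamee-Jain: f = 0.01852
h_f = f(L/D)V²/(2g) = 0.01852·(1380/0.253)·0.8713²/(2·9.81) = 3.908 m
Δp = ρg·h_f = 723.0·9.81·3.908 = 27.72 kPa

Δp ≈ 27.7 kPa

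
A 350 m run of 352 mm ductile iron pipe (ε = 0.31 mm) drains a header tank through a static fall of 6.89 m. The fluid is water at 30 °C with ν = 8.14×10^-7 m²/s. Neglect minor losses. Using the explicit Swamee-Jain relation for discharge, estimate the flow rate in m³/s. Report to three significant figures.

Swamee-Jain (Type II): Q = -0.965·√(gD⁵h_f/L)·ln[ε/(3.7D) + √(3.17ν²L/(gD³h_f))]
√(gD⁵h_f/L) = √(9.81·0.352⁵·6.89/350) = 0.03230
ε/(3.7D) = 2.38×10^-4; √(3.17ν²L/(gD³h_f)) = 1.58×10^-5
Q = -0.965·0.03230·ln(2.538×10^-4) = 0.2581 m³/s
Check: V = 2.65 m/s, Re = 1.15×10^6, f = 0.01942, h_f = 6.92 m ≈ 6.89 m ✓

Q ≈ 0.258 m³/s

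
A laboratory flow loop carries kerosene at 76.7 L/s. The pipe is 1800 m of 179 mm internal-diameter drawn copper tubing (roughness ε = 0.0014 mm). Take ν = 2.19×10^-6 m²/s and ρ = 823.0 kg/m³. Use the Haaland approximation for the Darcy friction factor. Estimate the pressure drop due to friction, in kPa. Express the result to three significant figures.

Δp ≈ 573 kPa

V = 4Q/(πD²) = 4·0.0767/(π·0.179²) = 3.048 m/s
Re = VD/ν = 3.048·0.179/2.19×10^-6 = 2.49×10^5 → turbulent
ε/D = 0.0014/179 = 7.82×10^-6
Haaland: f = 0.01491
h_f = f(L/D)V²/(2g) = 0.01491·(1800/0.179)·3.048²/(2·9.81) = 70.99 m
Δp = ρg·h_f = 823.0·9.81·70.99 = 573.1 kPa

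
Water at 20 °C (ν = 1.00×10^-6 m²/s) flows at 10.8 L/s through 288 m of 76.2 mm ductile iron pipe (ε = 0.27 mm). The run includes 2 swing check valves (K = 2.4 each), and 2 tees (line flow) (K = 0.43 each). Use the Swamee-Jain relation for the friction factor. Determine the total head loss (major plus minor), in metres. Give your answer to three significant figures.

H_L ≈ 32.2 m

V = 4Q/(πD²) = 2.368 m/s; V²/2g = 0.2859 m
Re = 1.80×10^5, ε/D = 0.00354 → f = 0.02829 (Swamee-Jain)
Major: h_f = f(L/D)·V²/2g = 0.02829·3780·0.2859 = 30.56 m
Minor: ΣK = 5.66; h_m = ΣK·V²/2g = 1.618 m
Total H_L = 30.56 + 1.618 = 32.18 m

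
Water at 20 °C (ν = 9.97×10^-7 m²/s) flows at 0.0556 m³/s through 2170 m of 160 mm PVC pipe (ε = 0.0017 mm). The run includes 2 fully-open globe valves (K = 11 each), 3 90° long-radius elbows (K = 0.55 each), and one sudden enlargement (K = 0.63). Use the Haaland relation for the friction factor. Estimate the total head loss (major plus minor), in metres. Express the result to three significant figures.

H_L ≈ 80.6 m

V = 4Q/(πD²) = 2.765 m/s; V²/2g = 0.3898 m
Re = 4.44×10^5, ε/D = 1.06×10^-5 → f = 0.01346 (Haaland)
Major: h_f = f(L/D)·V²/2g = 0.01346·13562·0.3898 = 71.14 m
Minor: ΣK = 24.3; h_m = ΣK·V²/2g = 9.463 m
Total H_L = 71.14 + 9.463 = 80.60 m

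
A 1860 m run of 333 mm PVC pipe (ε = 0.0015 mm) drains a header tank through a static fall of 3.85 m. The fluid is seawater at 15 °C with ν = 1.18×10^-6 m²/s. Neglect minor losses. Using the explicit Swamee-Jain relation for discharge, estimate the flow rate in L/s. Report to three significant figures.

Q ≈ 83.2 L/s

Swamee-Jain (Type II): Q = -0.965·√(gD⁵h_f/L)·ln[ε/(3.7D) + √(3.17ν²L/(gD³h_f))]
√(gD⁵h_f/L) = √(9.81·0.333⁵·3.85/1860) = 0.009118
ε/(3.7D) = 1.22×10^-6; √(3.17ν²L/(gD³h_f)) = 7.67×10^-5
Q = -0.965·0.009118·ln(7.794×10^-5) = 0.08324 m³/s
Check: V = 0.956 m/s, Re = 2.70×10^5, f = 0.01471, h_f = 3.83 m ≈ 3.85 m ✓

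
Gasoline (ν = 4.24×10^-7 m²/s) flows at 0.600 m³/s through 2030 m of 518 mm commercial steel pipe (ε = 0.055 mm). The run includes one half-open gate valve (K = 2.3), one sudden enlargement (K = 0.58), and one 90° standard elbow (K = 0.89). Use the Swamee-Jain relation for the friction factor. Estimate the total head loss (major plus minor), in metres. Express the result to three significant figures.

V = 4Q/(πD²) = 2.847 m/s; V²/2g = 0.4131 m
Re = 3.48×10^6, ε/D = 1.06×10^-4 → f = 0.01267 (Swamee-Jain)
Major: h_f = f(L/D)·V²/2g = 0.01267·3919·0.4131 = 20.51 m
Minor: ΣK = 3.77; h_m = ΣK·V²/2g = 1.558 m
Total H_L = 20.51 + 1.558 = 22.07 m

H_L ≈ 22.1 m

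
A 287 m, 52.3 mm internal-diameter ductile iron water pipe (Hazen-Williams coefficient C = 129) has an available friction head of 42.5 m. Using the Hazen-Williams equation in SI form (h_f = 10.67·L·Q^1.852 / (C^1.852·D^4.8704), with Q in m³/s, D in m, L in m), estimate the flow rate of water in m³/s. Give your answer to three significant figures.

Rearranging: Q = [h_f·C^1.852·D^4.8704 / (10.67·L)]^(1/1.852)
Q = [42.5·129^1.852·0.0523^4.8704 / (10.67·287)]^0.540 = 0.005463 m³/s

Q ≈ 0.00546 m³/s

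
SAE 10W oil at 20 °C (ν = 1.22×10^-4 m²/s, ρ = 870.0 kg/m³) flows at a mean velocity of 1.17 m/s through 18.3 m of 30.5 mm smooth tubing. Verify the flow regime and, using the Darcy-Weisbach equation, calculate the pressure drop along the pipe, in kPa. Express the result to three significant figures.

Δp ≈ 78.2 kPa

Re = VD/ν = 1.17·0.03050/1.22×10^-4 = 292 → laminar (Re < 2300)
f = 64/Re = 0.2188
h_f = f(L/D)V²/(2g) = 0.2188·(18.3/0.03050)·1.17²/(2·9.81) = 9.160 m
Δp = ρg·h_f = 870.0·9.81·9.160 = 78.17 kPa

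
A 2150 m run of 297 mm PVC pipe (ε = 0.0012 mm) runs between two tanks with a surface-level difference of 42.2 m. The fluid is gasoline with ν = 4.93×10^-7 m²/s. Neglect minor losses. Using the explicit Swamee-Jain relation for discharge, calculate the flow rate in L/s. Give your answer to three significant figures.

Q ≈ 228 L/s

Swamee-Jain (Type II): Q = -0.965·√(gD⁵h_f/L)·ln[ε/(3.7D) + √(3.17ν²L/(gD³h_f))]
√(gD⁵h_f/L) = √(9.81·0.297⁵·42.2/2150) = 0.02109
ε/(3.7D) = 1.09×10^-6; √(3.17ν²L/(gD³h_f)) = 1.24×10^-5
Q = -0.965·0.02109·ln(1.345×10^-5) = 0.2283 m³/s
Check: V = 3.30 m/s, Re = 1.99×10^6, f = 0.01053, h_f = 42.2 m ≈ 42.2 m ✓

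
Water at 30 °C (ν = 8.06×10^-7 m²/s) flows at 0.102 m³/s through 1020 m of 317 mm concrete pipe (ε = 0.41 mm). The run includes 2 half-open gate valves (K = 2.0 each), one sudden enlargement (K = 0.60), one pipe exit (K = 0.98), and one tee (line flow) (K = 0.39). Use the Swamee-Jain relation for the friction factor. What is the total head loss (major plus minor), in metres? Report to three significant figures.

H_L ≈ 6.41 m

V = 4Q/(πD²) = 1.292 m/s; V²/2g = 0.08513 m
Re = 5.08×10^5, ε/D = 0.00129 → f = 0.02154 (Swamee-Jain)
Major: h_f = f(L/D)·V²/2g = 0.02154·3218·0.08513 = 5.899 m
Minor: ΣK = 5.97; h_m = ΣK·V²/2g = 0.5082 m
Total H_L = 5.899 + 0.5082 = 6.407 m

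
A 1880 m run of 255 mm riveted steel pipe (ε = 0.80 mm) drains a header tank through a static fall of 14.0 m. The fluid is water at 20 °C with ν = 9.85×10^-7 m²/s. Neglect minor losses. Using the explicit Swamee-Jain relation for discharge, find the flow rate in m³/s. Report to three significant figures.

Q ≈ 0.0601 m³/s

Swamee-Jain (Type II): Q = -0.965·√(gD⁵h_f/L)·ln[ε/(3.7D) + √(3.17ν²L/(gD³h_f))]
√(gD⁵h_f/L) = √(9.81·0.255⁵·14.0/1880) = 0.008875
ε/(3.7D) = 8.48×10^-4; √(3.17ν²L/(gD³h_f)) = 5.04×10^-5
Q = -0.965·0.008875·ln(8.983×10^-4) = 0.06008 m³/s
Check: V = 1.18 m/s, Re = 3.05×10^5, f = 0.02707, h_f = 14.1 m ≈ 14.0 m ✓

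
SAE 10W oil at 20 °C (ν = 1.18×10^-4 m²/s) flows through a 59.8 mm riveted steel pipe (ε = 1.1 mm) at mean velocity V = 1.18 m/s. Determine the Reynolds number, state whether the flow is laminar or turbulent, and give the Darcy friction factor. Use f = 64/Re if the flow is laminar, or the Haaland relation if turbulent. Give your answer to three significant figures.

Re ≈ 598; laminar; f = 64/Re ≈ 0.107

Re = VD/ν = 1.180·0.0598/1.18×10^-4 = 598
Re < 2300 → laminar → f = 64/Re = 0.1070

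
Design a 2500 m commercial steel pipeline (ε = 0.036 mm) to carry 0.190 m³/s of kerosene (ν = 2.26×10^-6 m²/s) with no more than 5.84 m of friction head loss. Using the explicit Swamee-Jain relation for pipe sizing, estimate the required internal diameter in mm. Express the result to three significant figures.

D ≈ 464 mm

Swamee-Jain (Type III): D = 0.66·[ε^1.25·(LQ²/(gh_f))^4.75 + ν·Q^9.4·(L/(gh_f))^5.2]^0.04
LQ²/(gh_f) = 1.575; L/(gh_f) = 43.64
Term 1 = ε^1.25·(…)^4.75 = 2.41×10^-5; Term 2 = ν·Q^9.4·(…)^5.2 = 1.26×10^-4
D = 0.66·(2.41×10^-5 + 1.26×10^-4)^0.04 = 0.4641 m = 464 mm
Check: V = 1.12 m/s, Re = 2.31×10^5, f = 0.01584, h_f = 5.48 m ≈ 5.84 m ✓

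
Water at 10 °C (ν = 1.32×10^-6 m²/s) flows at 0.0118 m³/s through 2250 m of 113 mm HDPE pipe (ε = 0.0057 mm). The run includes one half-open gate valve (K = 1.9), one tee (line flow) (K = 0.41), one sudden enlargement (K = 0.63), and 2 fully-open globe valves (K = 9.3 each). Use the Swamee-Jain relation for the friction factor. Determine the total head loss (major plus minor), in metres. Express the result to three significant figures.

H_L ≈ 27.0 m

V = 4Q/(πD²) = 1.177 m/s; V²/2g = 0.07056 m
Re = 1.01×10^5, ε/D = 5.04×10^-5 → f = 0.01814 (Swamee-Jain)
Major: h_f = f(L/D)·V²/2g = 0.01814·19912·0.07056 = 25.49 m
Minor: ΣK = 21.5; h_m = ΣK·V²/2g = 1.520 m
Total H_L = 25.49 + 1.520 = 27.01 m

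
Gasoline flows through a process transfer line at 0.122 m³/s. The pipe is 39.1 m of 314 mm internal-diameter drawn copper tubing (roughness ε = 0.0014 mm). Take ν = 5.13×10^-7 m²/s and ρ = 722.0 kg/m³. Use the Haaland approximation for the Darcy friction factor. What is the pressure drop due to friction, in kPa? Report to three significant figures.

Δp ≈ 1.31 kPa

V = 4Q/(πD²) = 4·0.122/(π·0.314²) = 1.575 m/s
Re = VD/ν = 1.575·0.314/5.13×10^-7 = 9.64×10^5 → turbulent
ε/D = 0.0014/314 = 4.46×10^-6
Haaland: f = 0.01173
h_f = f(L/D)V²/(2g) = 0.01173·(39.1/0.314)·1.575²/(2·9.81) = 0.1848 m
Δp = ρg·h_f = 722.0·9.81·0.1848 = 1.309 kPa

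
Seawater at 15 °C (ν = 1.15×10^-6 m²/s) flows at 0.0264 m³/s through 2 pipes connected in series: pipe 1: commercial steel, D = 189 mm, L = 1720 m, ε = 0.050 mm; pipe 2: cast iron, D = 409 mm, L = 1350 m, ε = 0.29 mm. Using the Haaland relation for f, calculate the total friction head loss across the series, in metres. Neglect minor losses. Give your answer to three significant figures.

Pipe 1: V = 0.9410 m/s, Re = 1.55×10^5, ε/D = 2.65×10^-4, f = 0.01786, h_1 = f(L/D)V²/2g = 7.335 m
Pipe 2: V = 0.2009 m/s, Re = 7.15×10^4, ε/D = 7.09×10^-4, f = 0.02176, h_2 = f(L/D)V²/2g = 0.1478 m
Series → Q common, losses add: H = Σh = 7.483 m

H ≈ 7.48 m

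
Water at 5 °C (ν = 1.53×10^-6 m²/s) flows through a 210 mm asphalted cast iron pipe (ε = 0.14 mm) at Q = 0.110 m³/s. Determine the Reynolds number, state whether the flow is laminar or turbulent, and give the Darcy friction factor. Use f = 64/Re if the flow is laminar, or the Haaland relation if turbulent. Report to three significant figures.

Re ≈ 4.36×10^5; turbulent; f ≈ 0.0187

V = 4Q/(πD²) = 3.176 m/s
Re = VD/ν = 3.176·0.210/1.53×10^-6 = 4.36×10^5
Re > 4000 → turbulent; ε/D = 6.67×10^-4
Haaland: f = 0.01866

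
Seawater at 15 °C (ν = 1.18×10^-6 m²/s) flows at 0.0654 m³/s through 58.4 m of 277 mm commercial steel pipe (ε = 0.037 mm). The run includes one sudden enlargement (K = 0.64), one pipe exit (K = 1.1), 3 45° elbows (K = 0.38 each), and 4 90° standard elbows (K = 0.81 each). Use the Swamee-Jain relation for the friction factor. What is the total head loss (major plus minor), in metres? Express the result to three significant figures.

H_L ≈ 0.571 m

V = 4Q/(πD²) = 1.085 m/s; V²/2g = 0.06003 m
Re = 2.55×10^5, ε/D = 1.34×10^-4 → f = 0.01609 (Swamee-Jain)
Major: h_f = f(L/D)·V²/2g = 0.01609·210.8·0.06003 = 0.2036 m
Minor: ΣK = 6.12; h_m = ΣK·V²/2g = 0.3674 m
Total H_L = 0.2036 + 0.3674 = 0.5710 m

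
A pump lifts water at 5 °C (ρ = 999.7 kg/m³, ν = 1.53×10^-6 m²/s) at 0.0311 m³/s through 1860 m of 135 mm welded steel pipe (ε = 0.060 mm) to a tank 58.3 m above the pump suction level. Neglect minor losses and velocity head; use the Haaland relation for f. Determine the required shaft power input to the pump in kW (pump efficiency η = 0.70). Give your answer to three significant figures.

V = 4Q/(πD²) = 2.173 m/s; Re = 1.92×10^5; ε/D = 4.44×10^-4; f = 0.01841
h_f = f(L/D)V²/2g = 61.04 m
Total head H = z + h_f = 58.3 + 61.04 = 119.3 m
P_hyd = ρgQH = 999.7·9.81·0.0311·119.3 = 36.40 kW
P_shaft = P_hyd/η = 36.40/0.70 = 52.00 kW

P_shaft ≈ 52.0 kW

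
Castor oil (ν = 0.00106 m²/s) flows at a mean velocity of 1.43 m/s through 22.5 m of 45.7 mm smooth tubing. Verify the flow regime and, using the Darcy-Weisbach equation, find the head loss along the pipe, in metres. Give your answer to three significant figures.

h_f ≈ 53.3 m

Re = VD/ν = 1.43·0.04570/0.00106 = 61.7 → laminar (Re < 2300)
f = 64/Re = 1.038
h_f = f(L/D)V²/(2g) = 1.038·(22.5/0.04570)·1.43²/(2·9.81) = 53.27 m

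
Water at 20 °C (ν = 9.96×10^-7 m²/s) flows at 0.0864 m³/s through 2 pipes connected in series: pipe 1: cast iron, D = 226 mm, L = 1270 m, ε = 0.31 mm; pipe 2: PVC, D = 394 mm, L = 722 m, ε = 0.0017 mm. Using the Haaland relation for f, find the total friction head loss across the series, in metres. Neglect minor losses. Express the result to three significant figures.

Pipe 1: V = 2.154 m/s, Re = 4.89×10^5, ε/D = 0.00137, f = 0.02171, h_1 = f(L/D)V²/2g = 28.84 m
Pipe 2: V = 0.7086 m/s, Re = 2.80×10^5, ε/D = 4.31×10^-6, f = 0.01456, h_2 = f(L/D)V²/2g = 0.6829 m
Series → Q common, losses add: H = Σh = 29.53 m

H ≈ 29.5 m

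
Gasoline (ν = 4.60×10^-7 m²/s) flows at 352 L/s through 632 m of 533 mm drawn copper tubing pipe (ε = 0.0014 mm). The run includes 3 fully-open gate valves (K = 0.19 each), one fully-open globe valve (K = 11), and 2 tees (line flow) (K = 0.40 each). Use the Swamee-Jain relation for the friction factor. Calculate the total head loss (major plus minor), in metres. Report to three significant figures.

V = 4Q/(πD²) = 1.578 m/s; V²/2g = 0.1269 m
Re = 1.83×10^6, ε/D = 2.63×10^-6 → f = 0.01061 (Swamee-Jain)
Major: h_f = f(L/D)·V²/2g = 0.01061·1186·0.1269 = 1.596 m
Minor: ΣK = 12.4; h_m = ΣK·V²/2g = 1.569 m
Total H_L = 1.596 + 1.569 = 3.165 m

H_L ≈ 3.16 m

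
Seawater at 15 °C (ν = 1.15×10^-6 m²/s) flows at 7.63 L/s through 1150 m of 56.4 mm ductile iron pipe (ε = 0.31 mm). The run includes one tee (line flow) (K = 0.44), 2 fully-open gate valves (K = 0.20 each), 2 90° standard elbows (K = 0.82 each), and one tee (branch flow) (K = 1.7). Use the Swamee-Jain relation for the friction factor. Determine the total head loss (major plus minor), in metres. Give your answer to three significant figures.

H_L ≈ 313 m

V = 4Q/(πD²) = 3.054 m/s; V²/2g = 0.4754 m
Re = 1.50×10^5, ε/D = 0.00550 → f = 0.03205 (Swamee-Jain)
Major: h_f = f(L/D)·V²/2g = 0.03205·20390·0.4754 = 310.7 m
Minor: ΣK = 4.18; h_m = ΣK·V²/2g = 1.987 m
Total H_L = 310.7 + 1.987 = 312.7 m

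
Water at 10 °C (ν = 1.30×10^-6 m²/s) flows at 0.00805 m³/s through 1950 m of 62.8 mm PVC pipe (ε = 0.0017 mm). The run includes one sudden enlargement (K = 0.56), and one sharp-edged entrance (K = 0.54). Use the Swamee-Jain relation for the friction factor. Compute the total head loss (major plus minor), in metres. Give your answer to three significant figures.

H_L ≈ 185 m

V = 4Q/(πD²) = 2.599 m/s; V²/2g = 0.3443 m
Re = 1.26×10^5, ε/D = 2.71×10^-5 → f = 0.01723 (Swamee-Jain)
Major: h_f = f(L/D)·V²/2g = 0.01723·31051·0.3443 = 184.2 m
Minor: ΣK = 1.10; h_m = ΣK·V²/2g = 0.3787 m
Total H_L = 184.2 + 0.3787 = 184.6 m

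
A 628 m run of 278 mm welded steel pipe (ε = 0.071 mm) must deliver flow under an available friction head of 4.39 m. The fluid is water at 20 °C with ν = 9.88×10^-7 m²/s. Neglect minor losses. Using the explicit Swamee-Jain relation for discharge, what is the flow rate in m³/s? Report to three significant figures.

Swamee-Jain (Type II): Q = -0.965·√(gD⁵h_f/L)·ln[ε/(3.7D) + √(3.17ν²L/(gD³h_f))]
√(gD⁵h_f/L) = √(9.81·0.278⁵·4.39/628) = 0.01067
ε/(3.7D) = 6.90×10^-5; √(3.17ν²L/(gD³h_f)) = 4.58×10^-5
Q = -0.965·0.01067·ln(1.149×10^-4) = 0.09342 m³/s
Check: V = 1.54 m/s, Re = 4.33×10^5, f = 0.01619, h_f = 4.41 m ≈ 4.39 m ✓

Q ≈ 0.0934 m³/s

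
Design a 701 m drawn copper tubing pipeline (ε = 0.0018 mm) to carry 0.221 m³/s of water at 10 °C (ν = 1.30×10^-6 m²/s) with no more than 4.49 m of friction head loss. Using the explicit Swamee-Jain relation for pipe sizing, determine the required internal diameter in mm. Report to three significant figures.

Swamee-Jain (Type III): D = 0.66·[ε^1.25·(LQ²/(gh_f))^4.75 + ν·Q^9.4·(L/(gh_f))^5.2]^0.04
LQ²/(gh_f) = 0.7773; L/(gh_f) = 15.91
Term 1 = ε^1.25·(…)^4.75 = 1.99×10^-8; Term 2 = ν·Q^9.4·(…)^5.2 = 1.59×10^-6
D = 0.66·(1.99×10^-8 + 1.59×10^-6)^0.04 = 0.3871 m = 387 mm
Check: V = 1.88 m/s, Re = 5.59×10^5, f = 0.01291, h_f = 4.20 m ≈ 4.49 m ✓

D ≈ 387 mm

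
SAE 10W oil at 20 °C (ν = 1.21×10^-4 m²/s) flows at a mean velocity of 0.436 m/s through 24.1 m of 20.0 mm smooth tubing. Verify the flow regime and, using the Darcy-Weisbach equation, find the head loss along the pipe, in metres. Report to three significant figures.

Re = VD/ν = 0.436·0.02000/1.21×10^-4 = 72.1 → laminar (Re < 2300)
f = 64/Re = 0.8881
h_f = f(L/D)V²/(2g) = 0.8881·(24.1/0.02000)·0.436²/(2·9.81) = 10.37 m

h_f ≈ 10.4 m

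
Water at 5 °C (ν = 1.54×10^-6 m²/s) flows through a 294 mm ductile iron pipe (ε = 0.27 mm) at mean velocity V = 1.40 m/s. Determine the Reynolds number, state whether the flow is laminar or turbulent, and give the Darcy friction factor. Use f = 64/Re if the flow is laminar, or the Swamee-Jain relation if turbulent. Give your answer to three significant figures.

Re ≈ 2.67×10^5; turbulent; f ≈ 0.0205

Re = VD/ν = 1.400·0.294/1.54×10^-6 = 2.67×10^5
Re > 4000 → turbulent; ε/D = 9.18×10^-4
Swamee-Jain: f = 0.02052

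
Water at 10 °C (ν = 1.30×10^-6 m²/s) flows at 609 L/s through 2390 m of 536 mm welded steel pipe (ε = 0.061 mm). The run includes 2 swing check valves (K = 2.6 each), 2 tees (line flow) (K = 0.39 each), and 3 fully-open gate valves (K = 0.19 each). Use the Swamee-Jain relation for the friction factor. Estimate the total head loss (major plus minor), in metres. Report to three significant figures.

V = 4Q/(πD²) = 2.699 m/s; V²/2g = 0.3713 m
Re = 1.11×10^6, ε/D = 1.14×10^-4 → f = 0.01360 (Swamee-Jain)
Major: h_f = f(L/D)·V²/2g = 0.01360·4459·0.3713 = 22.51 m
Minor: ΣK = 6.55; h_m = ΣK·V²/2g = 2.432 m
Total H_L = 22.51 + 2.432 = 24.94 m

H_L ≈ 24.9 m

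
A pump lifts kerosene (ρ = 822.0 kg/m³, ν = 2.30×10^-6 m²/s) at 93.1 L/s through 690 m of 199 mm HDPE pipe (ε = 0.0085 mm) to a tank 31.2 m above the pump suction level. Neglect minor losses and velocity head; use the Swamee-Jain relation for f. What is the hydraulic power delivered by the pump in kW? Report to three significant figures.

P_hyd ≈ 41.5 kW

V = 4Q/(πD²) = 2.993 m/s; Re = 2.59×10^5; ε/D = 4.27×10^-5; f = 0.01522
h_f = f(L/D)V²/2g = 24.11 m
Total head H = z + h_f = 31.2 + 24.11 = 55.31 m
P_hyd = ρgQH = 822.0·9.81·0.0931·55.31 = 41.52 kW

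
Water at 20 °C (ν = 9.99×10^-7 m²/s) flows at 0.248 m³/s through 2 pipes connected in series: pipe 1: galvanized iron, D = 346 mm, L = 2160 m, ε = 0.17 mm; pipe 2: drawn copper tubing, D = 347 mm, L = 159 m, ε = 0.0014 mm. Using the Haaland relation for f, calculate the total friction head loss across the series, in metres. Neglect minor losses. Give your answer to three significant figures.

Pipe 1: V = 2.638 m/s, Re = 9.14×10^5, ε/D = 4.91×10^-4, f = 0.01715, h_1 = f(L/D)V²/2g = 37.97 m
Pipe 2: V = 2.622 m/s, Re = 9.11×10^5, ε/D = 4.03×10^-6, f = 0.01183, h_2 = f(L/D)V²/2g = 1.901 m
Series → Q common, losses add: H = Σh = 39.87 m

H ≈ 39.9 m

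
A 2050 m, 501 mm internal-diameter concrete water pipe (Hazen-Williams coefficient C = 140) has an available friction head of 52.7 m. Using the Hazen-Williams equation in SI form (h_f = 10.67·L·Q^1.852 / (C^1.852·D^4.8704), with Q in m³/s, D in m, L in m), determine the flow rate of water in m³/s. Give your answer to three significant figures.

Rearranging: Q = [h_f·C^1.852·D^4.8704 / (10.67·L)]^(1/1.852)
Q = [52.7·140^1.852·0.501^4.8704 / (10.67·2050)]^0.540 = 0.8772 m³/s

Q ≈ 0.877 m³/s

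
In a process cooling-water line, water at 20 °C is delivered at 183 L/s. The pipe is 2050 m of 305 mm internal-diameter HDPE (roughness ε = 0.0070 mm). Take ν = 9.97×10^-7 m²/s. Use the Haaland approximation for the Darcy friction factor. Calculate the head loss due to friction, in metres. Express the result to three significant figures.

h_f ≈ 26.8 m

V = 4Q/(πD²) = 4·0.183/(π·0.305²) = 2.505 m/s
Re = VD/ν = 2.505·0.305/9.97×10^-7 = 7.66×10^5 → turbulent
ε/D = 0.0070/305 = 2.30×10^-5
Haaland: f = 0.01248
h_f = f(L/D)V²/(2g) = 0.01248·(2050/0.305)·2.505²/(2·9.81) = 26.83 m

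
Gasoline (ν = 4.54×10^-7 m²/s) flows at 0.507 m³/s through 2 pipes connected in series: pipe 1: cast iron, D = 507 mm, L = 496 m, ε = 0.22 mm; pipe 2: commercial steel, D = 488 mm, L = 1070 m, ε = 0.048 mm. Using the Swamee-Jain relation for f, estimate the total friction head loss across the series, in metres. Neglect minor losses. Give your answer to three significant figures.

Pipe 1: V = 2.511 m/s, Re = 2.80×10^6, ε/D = 4.34×10^-4, f = 0.01645, h_1 = f(L/D)V²/2g = 5.173 m
Pipe 2: V = 2.711 m/s, Re = 2.91×10^6, ε/D = 9.84×10^-5, f = 0.01261, h_2 = f(L/D)V²/2g = 10.36 m
Series → Q common, losses add: H = Σh = 15.53 m

H ≈ 15.5 m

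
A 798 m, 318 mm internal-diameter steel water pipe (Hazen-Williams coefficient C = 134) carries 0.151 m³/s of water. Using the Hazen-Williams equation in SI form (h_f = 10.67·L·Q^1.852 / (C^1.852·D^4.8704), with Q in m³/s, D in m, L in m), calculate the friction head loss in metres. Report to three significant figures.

h_f ≈ 7.83 m

h_f = 10.67·798·0.151^1.852 / (134^1.852·0.318^4.8704) = 7.827 m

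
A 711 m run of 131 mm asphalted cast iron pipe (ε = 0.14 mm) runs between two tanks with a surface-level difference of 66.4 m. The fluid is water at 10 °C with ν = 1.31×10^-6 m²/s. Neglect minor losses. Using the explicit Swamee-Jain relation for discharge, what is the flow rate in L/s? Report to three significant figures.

Q ≈ 45.8 L/s

Swamee-Jain (Type II): Q = -0.965·√(gD⁵h_f/L)·ln[ε/(3.7D) + √(3.17ν²L/(gD³h_f))]
√(gD⁵h_f/L) = √(9.81·0.131⁵·66.4/711) = 0.005945
ε/(3.7D) = 2.89×10^-4; √(3.17ν²L/(gD³h_f)) = 5.14×10^-5
Q = -0.965·0.005945·ln(3.402×10^-4) = 0.04582 m³/s
Check: V = 3.40 m/s, Re = 3.40×10^5, f = 0.02092, h_f = 66.9 m ≈ 66.4 m ✓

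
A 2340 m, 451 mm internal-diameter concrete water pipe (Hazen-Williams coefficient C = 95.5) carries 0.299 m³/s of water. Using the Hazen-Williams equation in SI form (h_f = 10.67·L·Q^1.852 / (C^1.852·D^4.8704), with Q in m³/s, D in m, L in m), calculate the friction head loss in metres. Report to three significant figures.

h_f ≈ 27.8 m

h_f = 10.67·2340·0.299^1.852 / (95.5^1.852·0.451^4.8704) = 27.78 m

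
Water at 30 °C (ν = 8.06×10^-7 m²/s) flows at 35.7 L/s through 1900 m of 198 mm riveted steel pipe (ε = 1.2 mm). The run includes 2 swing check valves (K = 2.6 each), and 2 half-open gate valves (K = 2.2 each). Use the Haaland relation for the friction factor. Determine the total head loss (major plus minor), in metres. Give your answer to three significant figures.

H_L ≈ 22.1 m

V = 4Q/(πD²) = 1.159 m/s; V²/2g = 0.06852 m
Re = 2.85×10^5, ε/D = 0.00606 → f = 0.03255 (Haaland)
Major: h_f = f(L/D)·V²/2g = 0.03255·9596·0.06852 = 21.40 m
Minor: ΣK = 9.60; h_m = ΣK·V²/2g = 0.6578 m
Total H_L = 21.40 + 0.6578 = 22.06 m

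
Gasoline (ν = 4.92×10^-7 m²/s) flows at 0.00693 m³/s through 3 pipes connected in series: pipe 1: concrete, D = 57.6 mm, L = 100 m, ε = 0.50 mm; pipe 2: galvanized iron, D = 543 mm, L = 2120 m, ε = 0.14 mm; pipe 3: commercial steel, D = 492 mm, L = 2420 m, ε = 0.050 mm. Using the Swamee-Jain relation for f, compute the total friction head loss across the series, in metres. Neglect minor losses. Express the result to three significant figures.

Pipe 1: V = 2.659 m/s, Re = 3.11×10^5, ε/D = 0.00868, f = 0.03648, h_1 = f(L/D)V²/2g = 22.83 m
Pipe 2: V = 0.02993 m/s, Re = 3.30×10^4, ε/D = 2.58×10^-4, f = 0.02366, h_2 = f(L/D)V²/2g = 0.004216 m
Pipe 3: V = 0.03645 m/s, Re = 3.65×10^4, ε/D = 1.02×10^-4, f = 0.02267, h_3 = f(L/D)V²/2g = 0.007551 m
Series → Q common, losses add: H = Σh = 22.84 m

H ≈ 22.8 m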